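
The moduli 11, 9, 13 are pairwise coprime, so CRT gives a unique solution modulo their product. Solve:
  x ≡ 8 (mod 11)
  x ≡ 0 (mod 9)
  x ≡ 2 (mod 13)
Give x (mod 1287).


Moduli 11, 9, 13 are pairwise coprime; by CRT there is a unique solution modulo M = 11 · 9 · 13 = 1287.
Solve pairwise, accumulating the modulus:
  Start with x ≡ 8 (mod 11).
  Combine with x ≡ 0 (mod 9): since gcd(11, 9) = 1, we get a unique residue mod 99.
    Write x = 8 + 11·t and substitute into x ≡ 0 (mod 9): 11·t ≡ 0 − 8 = -8 (mod 9).
    Reduce coefficients mod 9: 2·t ≡ 1 (mod 9).
    The inverse of 2 mod 9 is 5 (since 2·5 = 10 = 1·9 + 1), so t ≡ 5·1 = 5 ≡ 5 (mod 9).
    Then x = 8 + 11·5 = 63, valid modulo lcm(11, 9) = 99: x ≡ 63 (mod 99).
  Combine with x ≡ 2 (mod 13): since gcd(99, 13) = 1, we get a unique residue mod 1287.
    Write x = 63 + 99·t and substitute into x ≡ 2 (mod 13): 99·t ≡ 2 − 63 = -61 (mod 13).
    Reduce coefficients mod 13: 8·t ≡ 4 (mod 13).
    The inverse of 8 mod 13 is 5 (since 8·5 = 40 = 3·13 + 1), so t ≡ 5·4 = 20 ≡ 7 (mod 13).
    Then x = 63 + 99·7 = 756, valid modulo lcm(99, 13) = 1287: x ≡ 756 (mod 1287).
Verify: 756 mod 11 = 8 ✓, 756 mod 9 = 0 ✓, 756 mod 13 = 2 ✓.

x ≡ 756 (mod 1287).


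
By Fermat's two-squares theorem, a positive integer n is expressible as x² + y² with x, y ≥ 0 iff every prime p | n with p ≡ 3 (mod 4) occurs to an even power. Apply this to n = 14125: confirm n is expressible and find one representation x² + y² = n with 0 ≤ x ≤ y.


Step 1: Factor n = 14125 = 5^3 · 113.
Step 2: Check the mod-4 condition on each prime factor: 5 ≡ 1 (mod 4), exponent 3; 113 ≡ 1 (mod 4), exponent 1.
All primes ≡ 3 (mod 4) appear to even exponent (or don't appear), so by the two-squares theorem n IS expressible as a sum of two squares.
Step 3: Build a representation. Group n = k² · m with k = 5 and m = 5 · 113 = 565 (a product of primes ≡ 1 (mod 4)); a representation of m scales to one of n via (k·x)² + (k·y)² = k²(x² + y²). Each prime p ≡ 1 (mod 4) is itself a sum of two squares; find a² by testing p − a² for a perfect square:
  5: 5 − 1² = 4 = 2² ⇒ 5 = 1² + 2².
  113: 113 − 1² = 112, 113 − 2² = 109, 113 − 3² = 104, 113 − 4² = 97, 113 − 5² = 88, 113 − 6² = 77, 113 − 7² = 64 = 8² ⇒ 113 = 7² + 8².
  Combine using the Brahmagupta–Fibonacci identity (a² + b²)(c² + d²) = (ac − bd)² + (ad + bc)² = (ac + bd)² + (ad − bc)²:
  5 · 113 = 565: from (1² + 2²)(7² + 8²), take (1·7 − 2·8, 1·8 + 2·7) = (7 − 16, 8 + 14) = (-9, 22); dropping signs (only squares matter) gives (9, 22); check 9² + 22² = 81 + 484 = 565 ✓.
  Scale by k = 5: (5·9, 5·22) = (45, 110).
Step 4: Order so x ≤ y and verify: 45² + 110² = 2025 + 12100 = 14125 = n. ✓

n = 14125 = 45² + 110² (one valid representation with x ≤ y).


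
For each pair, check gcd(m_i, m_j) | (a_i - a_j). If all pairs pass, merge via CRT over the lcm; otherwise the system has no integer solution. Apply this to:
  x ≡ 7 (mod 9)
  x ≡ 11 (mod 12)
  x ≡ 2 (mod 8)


Moduli 9, 12, 8 are not pairwise coprime, so CRT works modulo lcm(m_i) when all pairwise compatibility conditions hold.
Pairwise compatibility: gcd(m_i, m_j) must divide a_i - a_j for every pair.
Merge one congruence at a time:
  Start: x ≡ 7 (mod 9).
  Combine with x ≡ 11 (mod 12): gcd(9, 12) = 3, and 11 - 7 = 4 is NOT divisible by 3.
    ⇒ system is inconsistent (no integer solution).

No solution (the system is inconsistent).


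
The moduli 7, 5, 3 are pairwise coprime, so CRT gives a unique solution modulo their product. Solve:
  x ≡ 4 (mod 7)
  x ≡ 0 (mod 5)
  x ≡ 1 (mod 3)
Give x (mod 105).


Moduli 7, 5, 3 are pairwise coprime; by CRT there is a unique solution modulo M = 7 · 5 · 3 = 105.
Solve pairwise, accumulating the modulus:
  Start with x ≡ 4 (mod 7).
  Combine with x ≡ 0 (mod 5): since gcd(7, 5) = 1, we get a unique residue mod 35.
    Write x = 4 + 7·t and substitute into x ≡ 0 (mod 5): 7·t ≡ 0 − 4 = -4 (mod 5).
    Reduce coefficients mod 5: 2·t ≡ 1 (mod 5).
    The inverse of 2 mod 5 is 3 (since 2·3 = 6 = 1·5 + 1), so t ≡ 3·1 = 3 ≡ 3 (mod 5).
    Then x = 4 + 7·3 = 25, valid modulo lcm(7, 5) = 35: x ≡ 25 (mod 35).
  Combine with x ≡ 1 (mod 3): since gcd(35, 3) = 1, we get a unique residue mod 105.
    Write x = 25 + 35·t and substitute into x ≡ 1 (mod 3): 35·t ≡ 1 − 25 = -24 (mod 3).
    Reduce coefficients mod 3: 2·t ≡ 0 (mod 3).
    The inverse of 2 mod 3 is 2 (since 2·2 = 4 = 1·3 + 1), so t ≡ 2·0 = 0 ≡ 0 (mod 3).
    Then x = 25 + 35·0 = 25, valid modulo lcm(35, 3) = 105: x ≡ 25 (mod 105).
Verify: 25 mod 7 = 4 ✓, 25 mod 5 = 0 ✓, 25 mod 3 = 1 ✓.

x ≡ 25 (mod 105).


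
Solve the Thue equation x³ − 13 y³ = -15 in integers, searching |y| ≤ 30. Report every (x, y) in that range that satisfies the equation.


The equation is x³ - 13y³ = -15. For fixed y, x³ = 13·y³ − 15, so a solution requires the RHS to be a perfect cube.
Strategy: iterate y from -30 to 30, compute RHS = 13·y³ − 15, and check whether it is a (positive or negative) perfect cube.
Check small values of y:
  y = 0: RHS = -15 is not a perfect cube.
  y = 1: RHS = -2 is not a perfect cube.
  y = -1: RHS = -28 is not a perfect cube.
  y = 2: RHS = 89 is not a perfect cube.
  y = -2: RHS = -119 is not a perfect cube.
  y = 3: RHS = 336 is not a perfect cube.
  y = -3: RHS = -366 is not a perfect cube.
Continuing the search up to |y| = 30 finds no solutions either.
No (x, y) in the scanned range satisfies the equation.

No integer solutions with |y| ≤ 30.


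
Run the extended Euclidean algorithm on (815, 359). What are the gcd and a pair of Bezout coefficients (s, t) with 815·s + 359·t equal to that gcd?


Euclidean algorithm on (815, 359) — divide until remainder is 0:
  815 = 2 · 359 + 97
  359 = 3 · 97 + 68
  97 = 1 · 68 + 29
  68 = 2 · 29 + 10
  29 = 2 · 10 + 9
  10 = 1 · 9 + 1
  9 = 9 · 1 + 0
gcd(815, 359) = 1.
Track Bezout coefficients alongside the remainders: start with r₀ = 815 = a·1 + b·0 (s = 1, t = 0) and r₁ = 359 = a·0 + b·1 (s = 0, t = 1); each new remainder r_{k+1} = r_{k-1} − q_k·r_k inherits s_{k+1} = s_{k-1} − q_k·s_k, t_{k+1} = t_{k-1} − q_k·t_k, so r_k = a·s_k + b·t_k at every step:
  q = 2: r = 97, s = 1 − 2·0 = 1, t = 0 − 2·1 = -2  (check: 815·1 + 359·(-2) = 97)
  q = 3: r = 68, s = 0 − 3·1 = -3, t = 1 − 3·(-2) = 7  (check: 815·(-3) + 359·7 = 68)
  q = 1: r = 29, s = 1 − 1·(-3) = 4, t = -2 − 1·7 = -9  (check: 815·4 + 359·(-9) = 29)
  q = 2: r = 10, s = -3 − 2·4 = -11, t = 7 − 2·(-9) = 25  (check: 815·(-11) + 359·25 = 10)
  q = 2: r = 9, s = 4 − 2·(-11) = 26, t = -9 − 2·25 = -59  (check: 815·26 + 359·(-59) = 9)
  q = 1: r = 1, s = -11 − 1·26 = -37, t = 25 − 1·(-59) = 84  (check: 815·(-37) + 359·84 = 1)
The row with r = 1 (the gcd) gives the Bezout coefficients s = -37, t = 84.
Result: 815 · (-37) + 359 · (84) = 1.

gcd(815, 359) = 1; s = -37, t = 84 (check: 815·(-37) + 359·84 = 1).


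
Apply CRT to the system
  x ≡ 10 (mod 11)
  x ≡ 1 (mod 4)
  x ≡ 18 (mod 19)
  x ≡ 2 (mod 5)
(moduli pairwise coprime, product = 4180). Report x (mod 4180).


Product of moduli M = 11 · 4 · 19 · 5 = 4180.
Merge one congruence at a time:
  Start: x ≡ 10 (mod 11).
  Combine with x ≡ 1 (mod 4); new modulus lcm = 44.
    Write x = 10 + 11·t and substitute into x ≡ 1 (mod 4): 11·t ≡ 1 − 10 = -9 (mod 4).
    Reduce coefficients mod 4: 3·t ≡ 3 (mod 4).
    The inverse of 3 mod 4 is 3 (since 3·3 = 9 = 2·4 + 1), so t ≡ 3·3 = 9 ≡ 1 (mod 4).
    Then x = 10 + 11·1 = 21, valid modulo lcm(11, 4) = 44: x ≡ 21 (mod 44).
  Combine with x ≡ 18 (mod 19); new modulus lcm = 836.
    Write x = 21 + 44·t and substitute into x ≡ 18 (mod 19): 44·t ≡ 18 − 21 = -3 (mod 19).
    Reduce coefficients mod 19: 6·t ≡ 16 (mod 19).
    The inverse of 6 mod 19 is 16 (since 6·16 = 96 = 5·19 + 1), so t ≡ 16·16 = 256 ≡ 9 (mod 19).
    Then x = 21 + 44·9 = 417, valid modulo lcm(44, 19) = 836: x ≡ 417 (mod 836).
  Combine with x ≡ 2 (mod 5); new modulus lcm = 4180.
    Write x = 417 + 836·t and substitute into x ≡ 2 (mod 5): 836·t ≡ 2 − 417 = -415 (mod 5).
    Reduce coefficients mod 5: 1·t ≡ 0 (mod 5).
    So t ≡ 0 (mod 5).
    Then x = 417 + 836·0 = 417, valid modulo lcm(836, 5) = 4180: x ≡ 417 (mod 4180).
Verify against each original: 417 mod 11 = 10, 417 mod 4 = 1, 417 mod 19 = 18, 417 mod 5 = 2.

x ≡ 417 (mod 4180).


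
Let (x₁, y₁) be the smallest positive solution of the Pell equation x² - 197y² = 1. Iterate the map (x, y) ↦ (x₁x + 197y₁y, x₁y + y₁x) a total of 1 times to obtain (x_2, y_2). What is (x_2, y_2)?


Step 1: Find the fundamental solution (x₁, y₁) of x² - 197y² = 1.
  Expand √197 as a continued fraction. a₀ = ⌊√197⌋ = 14; iterate m_{k+1} = d_k·a_k − m_k, d_{k+1} = (197 − m_{k+1}²)/d_k, a_{k+1} = ⌊(a₀ + m_{k+1})/d_{k+1}⌋ (starting m₀ = 0, d₀ = 1), with convergents p_k = a_k·p_{k-1} + p_{k-2}, q_k = a_k·q_{k-1} + q_{k-2} (p₋₁ = 1, q₋₁ = 0):
  k = 0: a₀ = 14; p₀/q₀ = 14/1; p₀² − 197·q₀² = 196 − 197 = -1.
  k = 1: m = 14, d = 1, a = ⌊(14 + 14)/1⌋ = 28; p/q = (28·14 + 1)/(28·1 + 0) = 393/28; p² − 197·q² = 154449 − 154448 = 1.
  The first convergent with p² − 197·q² = 1 gives the fundamental solution (x₁, y₁) = (393, 28).
Step 2: Apply the recurrence (x_{n+1}, y_{n+1}) = (x₁x_n + 197y₁y_n, x₁y_n + y₁x_n) repeatedly.
  From (x_1, y_1) = (393, 28): x_2 = 393·393 + 197·28·28 = 308897; y_2 = 393·28 + 28·393 = 22008.
Step 3: Verify x_2² - 197·y_2² = 95417356609 - 95417356608 = 1 (should be 1). ✓

(x_1, y_1) = (393, 28); (x_2, y_2) = (308897, 22008).


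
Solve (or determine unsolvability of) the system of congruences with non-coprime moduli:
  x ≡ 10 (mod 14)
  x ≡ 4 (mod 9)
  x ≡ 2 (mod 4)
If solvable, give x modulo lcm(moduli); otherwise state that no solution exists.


Moduli 14, 9, 4 are not pairwise coprime, so CRT works modulo lcm(m_i) when all pairwise compatibility conditions hold.
Pairwise compatibility: gcd(m_i, m_j) must divide a_i - a_j for every pair.
Merge one congruence at a time:
  Start: x ≡ 10 (mod 14).
  Combine with x ≡ 4 (mod 9): gcd(14, 9) = 1; 4 - 10 = -6, which IS divisible by 1, so compatible.
    Write x = 10 + 14·t and substitute into x ≡ 4 (mod 9): 14·t ≡ 4 − 10 = -6 (mod 9).
    Reduce coefficients mod 9: 5·t ≡ 3 (mod 9).
    The inverse of 5 mod 9 is 2 (since 5·2 = 10 = 1·9 + 1), so t ≡ 2·3 = 6 ≡ 6 (mod 9).
    Then x = 10 + 14·6 = 94, valid modulo lcm(14, 9) = 126: x ≡ 94 (mod 126).
  Combine with x ≡ 2 (mod 4): gcd(126, 4) = 2; 2 - 94 = -92, which IS divisible by 2, so compatible.
    Write x = 94 + 126·t and substitute into x ≡ 2 (mod 4): 126·t ≡ 2 − 94 = -92 (mod 4).
    Divide the congruence (and modulus) by g = 2: 63·t ≡ -46 (mod 2).
    Reduce coefficients mod 2: 1·t ≡ 0 (mod 2).
    So t ≡ 0 (mod 2).
    Then x = 94 + 126·0 = 94, valid modulo lcm(126, 4) = 252: x ≡ 94 (mod 252).
Verify: 94 mod 14 = 10, 94 mod 9 = 4, 94 mod 4 = 2.

x ≡ 94 (mod 252).


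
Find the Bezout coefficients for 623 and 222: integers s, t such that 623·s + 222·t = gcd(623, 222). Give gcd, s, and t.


Euclidean algorithm on (623, 222) — divide until remainder is 0:
  623 = 2 · 222 + 179
  222 = 1 · 179 + 43
  179 = 4 · 43 + 7
  43 = 6 · 7 + 1
  7 = 7 · 1 + 0
gcd(623, 222) = 1.
Track Bezout coefficients alongside the remainders: start with r₀ = 623 = a·1 + b·0 (s = 1, t = 0) and r₁ = 222 = a·0 + b·1 (s = 0, t = 1); each new remainder r_{k+1} = r_{k-1} − q_k·r_k inherits s_{k+1} = s_{k-1} − q_k·s_k, t_{k+1} = t_{k-1} − q_k·t_k, so r_k = a·s_k + b·t_k at every step:
  q = 2: r = 179, s = 1 − 2·0 = 1, t = 0 − 2·1 = -2  (check: 623·1 + 222·(-2) = 179)
  q = 1: r = 43, s = 0 − 1·1 = -1, t = 1 − 1·(-2) = 3  (check: 623·(-1) + 222·3 = 43)
  q = 4: r = 7, s = 1 − 4·(-1) = 5, t = -2 − 4·3 = -14  (check: 623·5 + 222·(-14) = 7)
  q = 6: r = 1, s = -1 − 6·5 = -31, t = 3 − 6·(-14) = 87  (check: 623·(-31) + 222·87 = 1)
The row with r = 1 (the gcd) gives the Bezout coefficients s = -31, t = 87.
Result: 623 · (-31) + 222 · (87) = 1.

gcd(623, 222) = 1; s = -31, t = 87 (check: 623·(-31) + 222·87 = 1).


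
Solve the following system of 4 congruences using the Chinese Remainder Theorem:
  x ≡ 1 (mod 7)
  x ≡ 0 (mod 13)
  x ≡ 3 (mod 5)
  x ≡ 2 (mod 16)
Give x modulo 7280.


Product of moduli M = 7 · 13 · 5 · 16 = 7280.
Merge one congruence at a time:
  Start: x ≡ 1 (mod 7).
  Combine with x ≡ 0 (mod 13); new modulus lcm = 91.
    Write x = 1 + 7·t and substitute into x ≡ 0 (mod 13): 7·t ≡ 0 − 1 = -1 (mod 13).
    Reduce coefficients mod 13: 7·t ≡ 12 (mod 13).
    The inverse of 7 mod 13 is 2 (since 7·2 = 14 = 1·13 + 1), so t ≡ 2·12 = 24 ≡ 11 (mod 13).
    Then x = 1 + 7·11 = 78, valid modulo lcm(7, 13) = 91: x ≡ 78 (mod 91).
  Combine with x ≡ 3 (mod 5); new modulus lcm = 455.
    Write x = 78 + 91·t and substitute into x ≡ 3 (mod 5): 91·t ≡ 3 − 78 = -75 (mod 5).
    Reduce coefficients mod 5: 1·t ≡ 0 (mod 5).
    So t ≡ 0 (mod 5).
    Then x = 78 + 91·0 = 78, valid modulo lcm(91, 5) = 455: x ≡ 78 (mod 455).
  Combine with x ≡ 2 (mod 16); new modulus lcm = 7280.
    Write x = 78 + 455·t and substitute into x ≡ 2 (mod 16): 455·t ≡ 2 − 78 = -76 (mod 16).
    Reduce coefficients mod 16: 7·t ≡ 4 (mod 16).
    The inverse of 7 mod 16 is 7 (since 7·7 = 49 = 3·16 + 1), so t ≡ 7·4 = 28 ≡ 12 (mod 16).
    Then x = 78 + 455·12 = 5538, valid modulo lcm(455, 16) = 7280: x ≡ 5538 (mod 7280).
Verify against each original: 5538 mod 7 = 1, 5538 mod 13 = 0, 5538 mod 5 = 3, 5538 mod 16 = 2.

x ≡ 5538 (mod 7280).


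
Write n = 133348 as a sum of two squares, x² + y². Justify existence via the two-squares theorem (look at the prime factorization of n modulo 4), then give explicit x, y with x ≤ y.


Step 1: Factor n = 133348 = 2^2 · 17 · 37 · 53.
Step 2: Check the mod-4 condition on each prime factor: 2 = 2 (special); 17 ≡ 1 (mod 4), exponent 1; 37 ≡ 1 (mod 4), exponent 1; 53 ≡ 1 (mod 4), exponent 1.
All primes ≡ 3 (mod 4) appear to even exponent (or don't appear), so by the two-squares theorem n IS expressible as a sum of two squares.
Step 3: Build a representation. Group n = k² · m with k = 2 and m = 17 · 37 · 53 = 33337 (a product of primes ≡ 1 (mod 4)); a representation of m scales to one of n via (k·x)² + (k·y)² = k²(x² + y²). Each prime p ≡ 1 (mod 4) is itself a sum of two squares; find a² by testing p − a² for a perfect square:
  17: 17 − 1² = 16 = 4² ⇒ 17 = 1² + 4².
  37: 37 − 1² = 36 = 6² ⇒ 37 = 1² + 6².
  53: 53 − 1² = 52, 53 − 2² = 49 = 7² ⇒ 53 = 2² + 7².
  Combine using the Brahmagupta–Fibonacci identity (a² + b²)(c² + d²) = (ac − bd)² + (ad + bc)² = (ac + bd)² + (ad − bc)²:
  17 · 37 = 629: from (1² + 4²)(1² + 6²), take (1·1 − 4·6, 1·6 + 4·1) = (1 − 24, 6 + 4) = (-23, 10); dropping signs (only squares matter) gives (23, 10); check 23² + 10² = 529 + 100 = 629 ✓.
  629 · 53 = 33337: from (23² + 10²)(2² + 7²), take (23·2 − 10·7, 23·7 + 10·2) = (46 − 70, 161 + 20) = (-24, 181); dropping signs (only squares matter) gives (24, 181); check 24² + 181² = 576 + 32761 = 33337 ✓.
  Scale by k = 2: (2·24, 2·181) = (48, 362).
Step 4: Order so x ≤ y and verify: 48² + 362² = 2304 + 131044 = 133348 = n. ✓

n = 133348 = 48² + 362² (one valid representation with x ≤ y).


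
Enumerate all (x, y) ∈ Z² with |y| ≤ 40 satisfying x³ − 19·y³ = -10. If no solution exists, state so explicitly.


The equation is x³ - 19y³ = -10. For fixed y, x³ = 19·y³ − 10, so a solution requires the RHS to be a perfect cube.
Strategy: iterate y from -40 to 40, compute RHS = 19·y³ − 10, and check whether it is a (positive or negative) perfect cube.
Check small values of y:
  y = 0: RHS = -10 is not a perfect cube.
  y = 1: RHS = 9 is not a perfect cube.
  y = -1: RHS = -29 is not a perfect cube.
  y = 2: RHS = 142 is not a perfect cube.
  y = -2: RHS = -162 is not a perfect cube.
  y = 3: RHS = 503 is not a perfect cube.
  y = -3: RHS = -523 is not a perfect cube.
Continuing the search up to |y| = 40 finds no solutions either.
No (x, y) in the scanned range satisfies the equation.

No integer solutions with |y| ≤ 40.


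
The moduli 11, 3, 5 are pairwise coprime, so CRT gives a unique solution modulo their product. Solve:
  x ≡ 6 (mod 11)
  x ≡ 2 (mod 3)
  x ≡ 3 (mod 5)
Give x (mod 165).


Moduli 11, 3, 5 are pairwise coprime; by CRT there is a unique solution modulo M = 11 · 3 · 5 = 165.
Solve pairwise, accumulating the modulus:
  Start with x ≡ 6 (mod 11).
  Combine with x ≡ 2 (mod 3): since gcd(11, 3) = 1, we get a unique residue mod 33.
    Write x = 6 + 11·t and substitute into x ≡ 2 (mod 3): 11·t ≡ 2 − 6 = -4 (mod 3).
    Reduce coefficients mod 3: 2·t ≡ 2 (mod 3).
    The inverse of 2 mod 3 is 2 (since 2·2 = 4 = 1·3 + 1), so t ≡ 2·2 = 4 ≡ 1 (mod 3).
    Then x = 6 + 11·1 = 17, valid modulo lcm(11, 3) = 33: x ≡ 17 (mod 33).
  Combine with x ≡ 3 (mod 5): since gcd(33, 5) = 1, we get a unique residue mod 165.
    Write x = 17 + 33·t and substitute into x ≡ 3 (mod 5): 33·t ≡ 3 − 17 = -14 (mod 5).
    Reduce coefficients mod 5: 3·t ≡ 1 (mod 5).
    The inverse of 3 mod 5 is 2 (since 3·2 = 6 = 1·5 + 1), so t ≡ 2·1 = 2 ≡ 2 (mod 5).
    Then x = 17 + 33·2 = 83, valid modulo lcm(33, 5) = 165: x ≡ 83 (mod 165).
Verify: 83 mod 11 = 6 ✓, 83 mod 3 = 2 ✓, 83 mod 5 = 3 ✓.

x ≡ 83 (mod 165).


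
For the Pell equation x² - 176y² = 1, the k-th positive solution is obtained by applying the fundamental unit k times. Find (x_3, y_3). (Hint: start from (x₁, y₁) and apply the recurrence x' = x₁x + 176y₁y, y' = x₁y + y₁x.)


Step 1: Find the fundamental solution (x₁, y₁) of x² - 176y² = 1.
  Expand √176 as a continued fraction. a₀ = ⌊√176⌋ = 13; iterate m_{k+1} = d_k·a_k − m_k, d_{k+1} = (176 − m_{k+1}²)/d_k, a_{k+1} = ⌊(a₀ + m_{k+1})/d_{k+1}⌋ (starting m₀ = 0, d₀ = 1), with convergents p_k = a_k·p_{k-1} + p_{k-2}, q_k = a_k·q_{k-1} + q_{k-2} (p₋₁ = 1, q₋₁ = 0):
  k = 0: a₀ = 13; p₀/q₀ = 13/1; p₀² − 176·q₀² = 169 − 176 = -7.
  k = 1: m = 13, d = 7, a = ⌊(13 + 13)/7⌋ = 3; p/q = (3·13 + 1)/(3·1 + 0) = 40/3; p² − 176·q² = 1600 − 1584 = 16.
  k = 2: m = 8, d = 16, a = ⌊(13 + 8)/16⌋ = 1; p/q = (1·40 + 13)/(1·3 + 1) = 53/4; p² − 176·q² = 2809 − 2816 = -7.
  k = 3: m = 8, d = 7, a = ⌊(13 + 8)/7⌋ = 3; p/q = (3·53 + 40)/(3·4 + 3) = 199/15; p² − 176·q² = 39601 − 39600 = 1.
  The first convergent with p² − 176·q² = 1 gives the fundamental solution (x₁, y₁) = (199, 15).
Step 2: Apply the recurrence (x_{n+1}, y_{n+1}) = (x₁x_n + 176y₁y_n, x₁y_n + y₁x_n) repeatedly.
  From (x_1, y_1) = (199, 15): x_2 = 199·199 + 176·15·15 = 79201; y_2 = 199·15 + 15·199 = 5970.
  From (x_2, y_2) = (79201, 5970): x_3 = 199·79201 + 176·15·5970 = 31521799; y_3 = 199·5970 + 15·79201 = 2376045.
Step 3: Verify x_3² - 176·y_3² = 993623812196401 - 993623812196400 = 1 (should be 1). ✓

(x_1, y_1) = (199, 15); (x_3, y_3) = (31521799, 2376045).


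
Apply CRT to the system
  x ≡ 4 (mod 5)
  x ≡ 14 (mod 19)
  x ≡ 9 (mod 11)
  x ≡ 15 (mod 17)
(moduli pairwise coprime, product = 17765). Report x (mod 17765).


Product of moduli M = 5 · 19 · 11 · 17 = 17765.
Merge one congruence at a time:
  Start: x ≡ 4 (mod 5).
  Combine with x ≡ 14 (mod 19); new modulus lcm = 95.
    Write x = 4 + 5·t and substitute into x ≡ 14 (mod 19): 5·t ≡ 14 − 4 = 10 (mod 19).
    The inverse of 5 mod 19 is 4 (since 5·4 = 20 = 1·19 + 1), so t ≡ 4·10 = 40 ≡ 2 (mod 19).
    Then x = 4 + 5·2 = 14, valid modulo lcm(5, 19) = 95: x ≡ 14 (mod 95).
  Combine with x ≡ 9 (mod 11); new modulus lcm = 1045.
    Write x = 14 + 95·t and substitute into x ≡ 9 (mod 11): 95·t ≡ 9 − 14 = -5 (mod 11).
    Reduce coefficients mod 11: 7·t ≡ 6 (mod 11).
    The inverse of 7 mod 11 is 8 (since 7·8 = 56 = 5·11 + 1), so t ≡ 8·6 = 48 ≡ 4 (mod 11).
    Then x = 14 + 95·4 = 394, valid modulo lcm(95, 11) = 1045: x ≡ 394 (mod 1045).
  Combine with x ≡ 15 (mod 17); new modulus lcm = 17765.
    Write x = 394 + 1045·t and substitute into x ≡ 15 (mod 17): 1045·t ≡ 15 − 394 = -379 (mod 17).
    Reduce coefficients mod 17: 8·t ≡ 12 (mod 17).
    The inverse of 8 mod 17 is 15 (since 8·15 = 120 = 7·17 + 1), so t ≡ 15·12 = 180 ≡ 10 (mod 17).
    Then x = 394 + 1045·10 = 10844, valid modulo lcm(1045, 17) = 17765: x ≡ 10844 (mod 17765).
Verify against each original: 10844 mod 5 = 4, 10844 mod 19 = 14, 10844 mod 11 = 9, 10844 mod 17 = 15.

x ≡ 10844 (mod 17765).


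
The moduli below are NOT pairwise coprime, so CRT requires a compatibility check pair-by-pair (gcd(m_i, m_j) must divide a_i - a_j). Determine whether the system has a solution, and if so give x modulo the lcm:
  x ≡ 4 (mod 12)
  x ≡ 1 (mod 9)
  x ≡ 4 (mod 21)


Moduli 12, 9, 21 are not pairwise coprime, so CRT works modulo lcm(m_i) when all pairwise compatibility conditions hold.
Pairwise compatibility: gcd(m_i, m_j) must divide a_i - a_j for every pair.
Merge one congruence at a time:
  Start: x ≡ 4 (mod 12).
  Combine with x ≡ 1 (mod 9): gcd(12, 9) = 3; 1 - 4 = -3, which IS divisible by 3, so compatible.
    Write x = 4 + 12·t and substitute into x ≡ 1 (mod 9): 12·t ≡ 1 − 4 = -3 (mod 9).
    Divide the congruence (and modulus) by g = 3: 4·t ≡ -1 (mod 3).
    Reduce coefficients mod 3: 1·t ≡ 2 (mod 3).
    So t ≡ 2 (mod 3).
    Then x = 4 + 12·2 = 28, valid modulo lcm(12, 9) = 36: x ≡ 28 (mod 36).
  Combine with x ≡ 4 (mod 21): gcd(36, 21) = 3; 4 - 28 = -24, which IS divisible by 3, so compatible.
    Write x = 28 + 36·t and substitute into x ≡ 4 (mod 21): 36·t ≡ 4 − 28 = -24 (mod 21).
    Divide the congruence (and modulus) by g = 3: 12·t ≡ -8 (mod 7).
    Reduce coefficients mod 7: 5·t ≡ 6 (mod 7).
    The inverse of 5 mod 7 is 3 (since 5·3 = 15 = 2·7 + 1), so t ≡ 3·6 = 18 ≡ 4 (mod 7).
    Then x = 28 + 36·4 = 172, valid modulo lcm(36, 21) = 252: x ≡ 172 (mod 252).
Verify: 172 mod 12 = 4, 172 mod 9 = 1, 172 mod 21 = 4.

x ≡ 172 (mod 252).


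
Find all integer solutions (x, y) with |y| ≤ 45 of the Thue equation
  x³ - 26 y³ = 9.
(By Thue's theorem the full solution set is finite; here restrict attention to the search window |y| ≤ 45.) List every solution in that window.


The equation is x³ - 26y³ = 9. For fixed y, x³ = 26·y³ + 9, so a solution requires the RHS to be a perfect cube.
Strategy: iterate y from -45 to 45, compute RHS = 26·y³ + 9, and check whether it is a (positive or negative) perfect cube.
Check small values of y:
  y = 0: RHS = 9 is not a perfect cube.
  y = 1: RHS = 35 is not a perfect cube.
  y = -1: RHS = -17 is not a perfect cube.
  y = 2: RHS = 217 is not a perfect cube.
  y = -2: RHS = -199 is not a perfect cube.
  y = 3: RHS = 711 is not a perfect cube.
  y = -3: RHS = -693 is not a perfect cube.
Continuing the search up to |y| = 45 finds no solutions either.
No (x, y) in the scanned range satisfies the equation.

No integer solutions with |y| ≤ 45.


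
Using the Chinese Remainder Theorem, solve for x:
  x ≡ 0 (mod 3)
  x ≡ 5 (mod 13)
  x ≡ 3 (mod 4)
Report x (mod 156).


Moduli 3, 13, 4 are pairwise coprime; by CRT there is a unique solution modulo M = 3 · 13 · 4 = 156.
Solve pairwise, accumulating the modulus:
  Start with x ≡ 0 (mod 3).
  Combine with x ≡ 5 (mod 13): since gcd(3, 13) = 1, we get a unique residue mod 39.
    Write x = 0 + 3·t and substitute into x ≡ 5 (mod 13): 3·t ≡ 5 − 0 = 5 (mod 13).
    The inverse of 3 mod 13 is 9 (since 3·9 = 27 = 2·13 + 1), so t ≡ 9·5 = 45 ≡ 6 (mod 13).
    Then x = 0 + 3·6 = 18, valid modulo lcm(3, 13) = 39: x ≡ 18 (mod 39).
  Combine with x ≡ 3 (mod 4): since gcd(39, 4) = 1, we get a unique residue mod 156.
    Write x = 18 + 39·t and substitute into x ≡ 3 (mod 4): 39·t ≡ 3 − 18 = -15 (mod 4).
    Reduce coefficients mod 4: 3·t ≡ 1 (mod 4).
    The inverse of 3 mod 4 is 3 (since 3·3 = 9 = 2·4 + 1), so t ≡ 3·1 = 3 ≡ 3 (mod 4).
    Then x = 18 + 39·3 = 135, valid modulo lcm(39, 4) = 156: x ≡ 135 (mod 156).
Verify: 135 mod 3 = 0 ✓, 135 mod 13 = 5 ✓, 135 mod 4 = 3 ✓.

x ≡ 135 (mod 156).


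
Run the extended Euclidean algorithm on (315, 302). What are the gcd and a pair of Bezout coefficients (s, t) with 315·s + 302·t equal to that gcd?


Euclidean algorithm on (315, 302) — divide until remainder is 0:
  315 = 1 · 302 + 13
  302 = 23 · 13 + 3
  13 = 4 · 3 + 1
  3 = 3 · 1 + 0
gcd(315, 302) = 1.
Track Bezout coefficients alongside the remainders: start with r₀ = 315 = a·1 + b·0 (s = 1, t = 0) and r₁ = 302 = a·0 + b·1 (s = 0, t = 1); each new remainder r_{k+1} = r_{k-1} − q_k·r_k inherits s_{k+1} = s_{k-1} − q_k·s_k, t_{k+1} = t_{k-1} − q_k·t_k, so r_k = a·s_k + b·t_k at every step:
  q = 1: r = 13, s = 1 − 1·0 = 1, t = 0 − 1·1 = -1  (check: 315·1 + 302·(-1) = 13)
  q = 23: r = 3, s = 0 − 23·1 = -23, t = 1 − 23·(-1) = 24  (check: 315·(-23) + 302·24 = 3)
  q = 4: r = 1, s = 1 − 4·(-23) = 93, t = -1 − 4·24 = -97  (check: 315·93 + 302·(-97) = 1)
The row with r = 1 (the gcd) gives the Bezout coefficients s = 93, t = -97.
Result: 315 · (93) + 302 · (-97) = 1.

gcd(315, 302) = 1; s = 93, t = -97 (check: 315·93 + 302·(-97) = 1).


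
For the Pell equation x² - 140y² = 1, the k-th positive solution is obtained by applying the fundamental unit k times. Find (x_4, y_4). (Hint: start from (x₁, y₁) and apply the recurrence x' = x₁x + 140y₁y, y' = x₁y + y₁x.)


Step 1: Find the fundamental solution (x₁, y₁) of x² - 140y² = 1.
  Expand √140 as a continued fraction. a₀ = ⌊√140⌋ = 11; iterate m_{k+1} = d_k·a_k − m_k, d_{k+1} = (140 − m_{k+1}²)/d_k, a_{k+1} = ⌊(a₀ + m_{k+1})/d_{k+1}⌋ (starting m₀ = 0, d₀ = 1), with convergents p_k = a_k·p_{k-1} + p_{k-2}, q_k = a_k·q_{k-1} + q_{k-2} (p₋₁ = 1, q₋₁ = 0):
  k = 0: a₀ = 11; p₀/q₀ = 11/1; p₀² − 140·q₀² = 121 − 140 = -19.
  k = 1: m = 11, d = 19, a = ⌊(11 + 11)/19⌋ = 1; p/q = (1·11 + 1)/(1·1 + 0) = 12/1; p² − 140·q² = 144 − 140 = 4.
  k = 2: m = 8, d = 4, a = ⌊(11 + 8)/4⌋ = 4; p/q = (4·12 + 11)/(4·1 + 1) = 59/5; p² − 140·q² = 3481 − 3500 = -19.
  k = 3: m = 8, d = 19, a = ⌊(11 + 8)/19⌋ = 1; p/q = (1·59 + 12)/(1·5 + 1) = 71/6; p² − 140·q² = 5041 − 5040 = 1.
  The first convergent with p² − 140·q² = 1 gives the fundamental solution (x₁, y₁) = (71, 6).
Step 2: Apply the recurrence (x_{n+1}, y_{n+1}) = (x₁x_n + 140y₁y_n, x₁y_n + y₁x_n) repeatedly.
  From (x_1, y_1) = (71, 6): x_2 = 71·71 + 140·6·6 = 10081; y_2 = 71·6 + 6·71 = 852.
  From (x_2, y_2) = (10081, 852): x_3 = 71·10081 + 140·6·852 = 1431431; y_3 = 71·852 + 6·10081 = 120978.
  From (x_3, y_3) = (1431431, 120978): x_4 = 71·1431431 + 140·6·120978 = 203253121; y_4 = 71·120978 + 6·1431431 = 17178024.
Step 3: Verify x_4² - 140·y_4² = 41311831196240641 - 41311831196240640 = 1 (should be 1). ✓

(x_1, y_1) = (71, 6); (x_4, y_4) = (203253121, 17178024).


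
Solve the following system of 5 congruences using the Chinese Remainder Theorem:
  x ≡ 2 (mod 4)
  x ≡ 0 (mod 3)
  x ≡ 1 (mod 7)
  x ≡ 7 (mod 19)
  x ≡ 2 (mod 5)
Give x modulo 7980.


Product of moduli M = 4 · 3 · 7 · 19 · 5 = 7980.
Merge one congruence at a time:
  Start: x ≡ 2 (mod 4).
  Combine with x ≡ 0 (mod 3); new modulus lcm = 12.
    Write x = 2 + 4·t and substitute into x ≡ 0 (mod 3): 4·t ≡ 0 − 2 = -2 (mod 3).
    Reduce coefficients mod 3: 1·t ≡ 1 (mod 3).
    So t ≡ 1 (mod 3).
    Then x = 2 + 4·1 = 6, valid modulo lcm(4, 3) = 12: x ≡ 6 (mod 12).
  Combine with x ≡ 1 (mod 7); new modulus lcm = 84.
    Write x = 6 + 12·t and substitute into x ≡ 1 (mod 7): 12·t ≡ 1 − 6 = -5 (mod 7).
    Reduce coefficients mod 7: 5·t ≡ 2 (mod 7).
    The inverse of 5 mod 7 is 3 (since 5·3 = 15 = 2·7 + 1), so t ≡ 3·2 = 6 ≡ 6 (mod 7).
    Then x = 6 + 12·6 = 78, valid modulo lcm(12, 7) = 84: x ≡ 78 (mod 84).
  Combine with x ≡ 7 (mod 19); new modulus lcm = 1596.
    Write x = 78 + 84·t and substitute into x ≡ 7 (mod 19): 84·t ≡ 7 − 78 = -71 (mod 19).
    Reduce coefficients mod 19: 8·t ≡ 5 (mod 19).
    The inverse of 8 mod 19 is 12 (since 8·12 = 96 = 5·19 + 1), so t ≡ 12·5 = 60 ≡ 3 (mod 19).
    Then x = 78 + 84·3 = 330, valid modulo lcm(84, 19) = 1596: x ≡ 330 (mod 1596).
  Combine with x ≡ 2 (mod 5); new modulus lcm = 7980.
    Write x = 330 + 1596·t and substitute into x ≡ 2 (mod 5): 1596·t ≡ 2 − 330 = -328 (mod 5).
    Reduce coefficients mod 5: 1·t ≡ 2 (mod 5).
    So t ≡ 2 (mod 5).
    Then x = 330 + 1596·2 = 3522, valid modulo lcm(1596, 5) = 7980: x ≡ 3522 (mod 7980).
Verify against each original: 3522 mod 4 = 2, 3522 mod 3 = 0, 3522 mod 7 = 1, 3522 mod 19 = 7, 3522 mod 5 = 2.

x ≡ 3522 (mod 7980).


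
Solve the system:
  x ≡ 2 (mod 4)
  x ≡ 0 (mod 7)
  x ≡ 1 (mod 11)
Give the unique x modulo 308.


Moduli 4, 7, 11 are pairwise coprime; by CRT there is a unique solution modulo M = 4 · 7 · 11 = 308.
Solve pairwise, accumulating the modulus:
  Start with x ≡ 2 (mod 4).
  Combine with x ≡ 0 (mod 7): since gcd(4, 7) = 1, we get a unique residue mod 28.
    Write x = 2 + 4·t and substitute into x ≡ 0 (mod 7): 4·t ≡ 0 − 2 = -2 (mod 7).
    Reduce coefficients mod 7: 4·t ≡ 5 (mod 7).
    The inverse of 4 mod 7 is 2 (since 4·2 = 8 = 1·7 + 1), so t ≡ 2·5 = 10 ≡ 3 (mod 7).
    Then x = 2 + 4·3 = 14, valid modulo lcm(4, 7) = 28: x ≡ 14 (mod 28).
  Combine with x ≡ 1 (mod 11): since gcd(28, 11) = 1, we get a unique residue mod 308.
    Write x = 14 + 28·t and substitute into x ≡ 1 (mod 11): 28·t ≡ 1 − 14 = -13 (mod 11).
    Reduce coefficients mod 11: 6·t ≡ 9 (mod 11).
    The inverse of 6 mod 11 is 2 (since 6·2 = 12 = 1·11 + 1), so t ≡ 2·9 = 18 ≡ 7 (mod 11).
    Then x = 14 + 28·7 = 210, valid modulo lcm(28, 11) = 308: x ≡ 210 (mod 308).
Verify: 210 mod 4 = 2 ✓, 210 mod 7 = 0 ✓, 210 mod 11 = 1 ✓.

x ≡ 210 (mod 308).


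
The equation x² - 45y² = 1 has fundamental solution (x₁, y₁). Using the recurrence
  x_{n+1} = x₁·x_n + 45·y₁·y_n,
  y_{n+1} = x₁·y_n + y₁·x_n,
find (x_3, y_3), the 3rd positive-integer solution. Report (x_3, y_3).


Step 1: Find the fundamental solution (x₁, y₁) of x² - 45y² = 1.
  Expand √45 as a continued fraction. a₀ = ⌊√45⌋ = 6; iterate m_{k+1} = d_k·a_k − m_k, d_{k+1} = (45 − m_{k+1}²)/d_k, a_{k+1} = ⌊(a₀ + m_{k+1})/d_{k+1}⌋ (starting m₀ = 0, d₀ = 1), with convergents p_k = a_k·p_{k-1} + p_{k-2}, q_k = a_k·q_{k-1} + q_{k-2} (p₋₁ = 1, q₋₁ = 0):
  k = 0: a₀ = 6; p₀/q₀ = 6/1; p₀² − 45·q₀² = 36 − 45 = -9.
  k = 1: m = 6, d = 9, a = ⌊(6 + 6)/9⌋ = 1; p/q = (1·6 + 1)/(1·1 + 0) = 7/1; p² − 45·q² = 49 − 45 = 4.
  k = 2: m = 3, d = 4, a = ⌊(6 + 3)/4⌋ = 2; p/q = (2·7 + 6)/(2·1 + 1) = 20/3; p² − 45·q² = 400 − 405 = -5.
  k = 3: m = 5, d = 5, a = ⌊(6 + 5)/5⌋ = 2; p/q = (2·20 + 7)/(2·3 + 1) = 47/7; p² − 45·q² = 2209 − 2205 = 4.
  k = 4: m = 5, d = 4, a = ⌊(6 + 5)/4⌋ = 2; p/q = (2·47 + 20)/(2·7 + 3) = 114/17; p² − 45·q² = 12996 − 13005 = -9.
  k = 5: m = 3, d = 9, a = ⌊(6 + 3)/9⌋ = 1; p/q = (1·114 + 47)/(1·17 + 7) = 161/24; p² − 45·q² = 25921 − 25920 = 1.
  The first convergent with p² − 45·q² = 1 gives the fundamental solution (x₁, y₁) = (161, 24).
Step 2: Apply the recurrence (x_{n+1}, y_{n+1}) = (x₁x_n + 45y₁y_n, x₁y_n + y₁x_n) repeatedly.
  From (x_1, y_1) = (161, 24): x_2 = 161·161 + 45·24·24 = 51841; y_2 = 161·24 + 24·161 = 7728.
  From (x_2, y_2) = (51841, 7728): x_3 = 161·51841 + 45·24·7728 = 16692641; y_3 = 161·7728 + 24·51841 = 2488392.
Step 3: Verify x_3² - 45·y_3² = 278644263554881 - 278644263554880 = 1 (should be 1). ✓

(x_1, y_1) = (161, 24); (x_3, y_3) = (16692641, 2488392).


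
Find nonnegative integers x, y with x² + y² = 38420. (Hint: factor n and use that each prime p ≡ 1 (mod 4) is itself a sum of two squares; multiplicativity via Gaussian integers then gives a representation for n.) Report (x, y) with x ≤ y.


Step 1: Factor n = 38420 = 2^2 · 5 · 17 · 113.
Step 2: Check the mod-4 condition on each prime factor: 2 = 2 (special); 5 ≡ 1 (mod 4), exponent 1; 17 ≡ 1 (mod 4), exponent 1; 113 ≡ 1 (mod 4), exponent 1.
All primes ≡ 3 (mod 4) appear to even exponent (or don't appear), so by the two-squares theorem n IS expressible as a sum of two squares.
Step 3: Build a representation. Group n = k² · m with k = 2 and m = 5 · 17 · 113 = 9605 (a product of primes ≡ 1 (mod 4)); a representation of m scales to one of n via (k·x)² + (k·y)² = k²(x² + y²). Each prime p ≡ 1 (mod 4) is itself a sum of two squares; find a² by testing p − a² for a perfect square:
  5: 5 − 1² = 4 = 2² ⇒ 5 = 1² + 2².
  17: 17 − 1² = 16 = 4² ⇒ 17 = 1² + 4².
  113: 113 − 1² = 112, 113 − 2² = 109, 113 − 3² = 104, 113 − 4² = 97, 113 − 5² = 88, 113 − 6² = 77, 113 − 7² = 64 = 8² ⇒ 113 = 7² + 8².
  Combine using the Brahmagupta–Fibonacci identity (a² + b²)(c² + d²) = (ac − bd)² + (ad + bc)² = (ac + bd)² + (ad − bc)²:
  5 · 17 = 85: from (1² + 2²)(1² + 4²), take (1·1 − 2·4, 1·4 + 2·1) = (1 − 8, 4 + 2) = (-7, 6); dropping signs (only squares matter) gives (7, 6); check 7² + 6² = 49 + 36 = 85 ✓.
  85 · 113 = 9605: from (7² + 6²)(7² + 8²), take (7·7 − 6·8, 7·8 + 6·7) = (49 − 48, 56 + 42) = (1, 98); check 1² + 98² = 1 + 9604 = 9605 ✓.
  Scale by k = 2: (2·1, 2·98) = (2, 196).
Step 4: Order so x ≤ y and verify: 2² + 196² = 4 + 38416 = 38420 = n. ✓

n = 38420 = 2² + 196² (one valid representation with x ≤ y).


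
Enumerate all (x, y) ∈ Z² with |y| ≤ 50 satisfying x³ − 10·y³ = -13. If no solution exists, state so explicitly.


The equation is x³ - 10y³ = -13. For fixed y, x³ = 10·y³ − 13, so a solution requires the RHS to be a perfect cube.
Strategy: iterate y from -50 to 50, compute RHS = 10·y³ − 13, and check whether it is a (positive or negative) perfect cube.
Check small values of y:
  y = 0: RHS = -13 is not a perfect cube.
  y = 1: RHS = -3 is not a perfect cube.
  y = -1: RHS = -23 is not a perfect cube.
  y = 2: RHS = 67 is not a perfect cube.
  y = -2: RHS = -93 is not a perfect cube.
  y = 3: RHS = 257 is not a perfect cube.
  y = -3: RHS = -283 is not a perfect cube.
Continuing the search up to |y| = 50 finds no solutions either.
No (x, y) in the scanned range satisfies the equation.

No integer solutions with |y| ≤ 50.


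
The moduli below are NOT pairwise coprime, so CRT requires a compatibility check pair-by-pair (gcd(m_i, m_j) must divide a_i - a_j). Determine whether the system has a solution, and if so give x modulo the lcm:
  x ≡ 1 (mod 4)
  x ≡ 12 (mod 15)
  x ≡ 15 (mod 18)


Moduli 4, 15, 18 are not pairwise coprime, so CRT works modulo lcm(m_i) when all pairwise compatibility conditions hold.
Pairwise compatibility: gcd(m_i, m_j) must divide a_i - a_j for every pair.
Merge one congruence at a time:
  Start: x ≡ 1 (mod 4).
  Combine with x ≡ 12 (mod 15): gcd(4, 15) = 1; 12 - 1 = 11, which IS divisible by 1, so compatible.
    Write x = 1 + 4·t and substitute into x ≡ 12 (mod 15): 4·t ≡ 12 − 1 = 11 (mod 15).
    The inverse of 4 mod 15 is 4 (since 4·4 = 16 = 1·15 + 1), so t ≡ 4·11 = 44 ≡ 14 (mod 15).
    Then x = 1 + 4·14 = 57, valid modulo lcm(4, 15) = 60: x ≡ 57 (mod 60).
  Combine with x ≡ 15 (mod 18): gcd(60, 18) = 6; 15 - 57 = -42, which IS divisible by 6, so compatible.
    Write x = 57 + 60·t and substitute into x ≡ 15 (mod 18): 60·t ≡ 15 − 57 = -42 (mod 18).
    Divide the congruence (and modulus) by g = 6: 10·t ≡ -7 (mod 3).
    Reduce coefficients mod 3: 1·t ≡ 2 (mod 3).
    So t ≡ 2 (mod 3).
    Then x = 57 + 60·2 = 177, valid modulo lcm(60, 18) = 180: x ≡ 177 (mod 180).
Verify: 177 mod 4 = 1, 177 mod 15 = 12, 177 mod 18 = 15.

x ≡ 177 (mod 180).


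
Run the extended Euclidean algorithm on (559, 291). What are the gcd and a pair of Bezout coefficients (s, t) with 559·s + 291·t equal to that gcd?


Euclidean algorithm on (559, 291) — divide until remainder is 0:
  559 = 1 · 291 + 268
  291 = 1 · 268 + 23
  268 = 11 · 23 + 15
  23 = 1 · 15 + 8
  15 = 1 · 8 + 7
  8 = 1 · 7 + 1
  7 = 7 · 1 + 0
gcd(559, 291) = 1.
Track Bezout coefficients alongside the remainders: start with r₀ = 559 = a·1 + b·0 (s = 1, t = 0) and r₁ = 291 = a·0 + b·1 (s = 0, t = 1); each new remainder r_{k+1} = r_{k-1} − q_k·r_k inherits s_{k+1} = s_{k-1} − q_k·s_k, t_{k+1} = t_{k-1} − q_k·t_k, so r_k = a·s_k + b·t_k at every step:
  q = 1: r = 268, s = 1 − 1·0 = 1, t = 0 − 1·1 = -1  (check: 559·1 + 291·(-1) = 268)
  q = 1: r = 23, s = 0 − 1·1 = -1, t = 1 − 1·(-1) = 2  (check: 559·(-1) + 291·2 = 23)
  q = 11: r = 15, s = 1 − 11·(-1) = 12, t = -1 − 11·2 = -23  (check: 559·12 + 291·(-23) = 15)
  q = 1: r = 8, s = -1 − 1·12 = -13, t = 2 − 1·(-23) = 25  (check: 559·(-13) + 291·25 = 8)
  q = 1: r = 7, s = 12 − 1·(-13) = 25, t = -23 − 1·25 = -48  (check: 559·25 + 291·(-48) = 7)
  q = 1: r = 1, s = -13 − 1·25 = -38, t = 25 − 1·(-48) = 73  (check: 559·(-38) + 291·73 = 1)
The row with r = 1 (the gcd) gives the Bezout coefficients s = -38, t = 73.
Result: 559 · (-38) + 291 · (73) = 1.

gcd(559, 291) = 1; s = -38, t = 73 (check: 559·(-38) + 291·73 = 1).


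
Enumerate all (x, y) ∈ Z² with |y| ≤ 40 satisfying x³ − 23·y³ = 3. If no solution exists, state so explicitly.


The equation is x³ - 23y³ = 3. For fixed y, x³ = 23·y³ + 3, so a solution requires the RHS to be a perfect cube.
Strategy: iterate y from -40 to 40, compute RHS = 23·y³ + 3, and check whether it is a (positive or negative) perfect cube.
Check small values of y:
  y = 0: RHS = 3 is not a perfect cube.
  y = 1: RHS = 26 is not a perfect cube.
  y = -1: RHS = -20 is not a perfect cube.
  y = 2: RHS = 187 is not a perfect cube.
  y = -2: RHS = -181 is not a perfect cube.
  y = 3: RHS = 624 is not a perfect cube.
  y = -3: RHS = -618 is not a perfect cube.
Continuing the search up to |y| = 40 finds no solutions either.
No (x, y) in the scanned range satisfies the equation.

No integer solutions with |y| ≤ 40.


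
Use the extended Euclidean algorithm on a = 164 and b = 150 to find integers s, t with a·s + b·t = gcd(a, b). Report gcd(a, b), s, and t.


Euclidean algorithm on (164, 150) — divide until remainder is 0:
  164 = 1 · 150 + 14
  150 = 10 · 14 + 10
  14 = 1 · 10 + 4
  10 = 2 · 4 + 2
  4 = 2 · 2 + 0
gcd(164, 150) = 2.
Track Bezout coefficients alongside the remainders: start with r₀ = 164 = a·1 + b·0 (s = 1, t = 0) and r₁ = 150 = a·0 + b·1 (s = 0, t = 1); each new remainder r_{k+1} = r_{k-1} − q_k·r_k inherits s_{k+1} = s_{k-1} − q_k·s_k, t_{k+1} = t_{k-1} − q_k·t_k, so r_k = a·s_k + b·t_k at every step:
  q = 1: r = 14, s = 1 − 1·0 = 1, t = 0 − 1·1 = -1  (check: 164·1 + 150·(-1) = 14)
  q = 10: r = 10, s = 0 − 10·1 = -10, t = 1 − 10·(-1) = 11  (check: 164·(-10) + 150·11 = 10)
  q = 1: r = 4, s = 1 − 1·(-10) = 11, t = -1 − 1·11 = -12  (check: 164·11 + 150·(-12) = 4)
  q = 2: r = 2, s = -10 − 2·11 = -32, t = 11 − 2·(-12) = 35  (check: 164·(-32) + 150·35 = 2)
The row with r = 2 (the gcd) gives the Bezout coefficients s = -32, t = 35.
Result: 164 · (-32) + 150 · (35) = 2.

gcd(164, 150) = 2; s = -32, t = 35 (check: 164·(-32) + 150·35 = 2).


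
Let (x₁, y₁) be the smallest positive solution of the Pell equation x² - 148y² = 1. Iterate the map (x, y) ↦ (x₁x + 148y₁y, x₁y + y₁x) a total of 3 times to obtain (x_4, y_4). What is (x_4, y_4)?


Step 1: Find the fundamental solution (x₁, y₁) of x² - 148y² = 1.
  Expand √148 as a continued fraction. a₀ = ⌊√148⌋ = 12; iterate m_{k+1} = d_k·a_k − m_k, d_{k+1} = (148 − m_{k+1}²)/d_k, a_{k+1} = ⌊(a₀ + m_{k+1})/d_{k+1}⌋ (starting m₀ = 0, d₀ = 1), with convergents p_k = a_k·p_{k-1} + p_{k-2}, q_k = a_k·q_{k-1} + q_{k-2} (p₋₁ = 1, q₋₁ = 0):
  k = 0: a₀ = 12; p₀/q₀ = 12/1; p₀² − 148·q₀² = 144 − 148 = -4.
  k = 1: m = 12, d = 4, a = ⌊(12 + 12)/4⌋ = 6; p/q = (6·12 + 1)/(6·1 + 0) = 73/6; p² − 148·q² = 5329 − 5328 = 1.
  The first convergent with p² − 148·q² = 1 gives the fundamental solution (x₁, y₁) = (73, 6).
Step 2: Apply the recurrence (x_{n+1}, y_{n+1}) = (x₁x_n + 148y₁y_n, x₁y_n + y₁x_n) repeatedly.
  From (x_1, y_1) = (73, 6): x_2 = 73·73 + 148·6·6 = 10657; y_2 = 73·6 + 6·73 = 876.
  From (x_2, y_2) = (10657, 876): x_3 = 73·10657 + 148·6·876 = 1555849; y_3 = 73·876 + 6·10657 = 127890.
  From (x_3, y_3) = (1555849, 127890): x_4 = 73·1555849 + 148·6·127890 = 227143297; y_4 = 73·127890 + 6·1555849 = 18671064.
Step 3: Verify x_4² - 148·y_4² = 51594077372030209 - 51594077372030208 = 1 (should be 1). ✓

(x_1, y_1) = (73, 6); (x_4, y_4) = (227143297, 18671064).
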